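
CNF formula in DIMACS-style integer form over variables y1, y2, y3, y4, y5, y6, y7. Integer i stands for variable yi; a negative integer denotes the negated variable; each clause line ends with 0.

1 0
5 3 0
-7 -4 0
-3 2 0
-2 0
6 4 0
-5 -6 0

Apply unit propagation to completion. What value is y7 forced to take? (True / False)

False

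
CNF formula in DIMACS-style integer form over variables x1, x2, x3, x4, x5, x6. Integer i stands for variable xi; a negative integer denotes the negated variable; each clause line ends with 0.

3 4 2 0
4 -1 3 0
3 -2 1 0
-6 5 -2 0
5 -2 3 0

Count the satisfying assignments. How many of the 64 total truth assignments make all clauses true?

38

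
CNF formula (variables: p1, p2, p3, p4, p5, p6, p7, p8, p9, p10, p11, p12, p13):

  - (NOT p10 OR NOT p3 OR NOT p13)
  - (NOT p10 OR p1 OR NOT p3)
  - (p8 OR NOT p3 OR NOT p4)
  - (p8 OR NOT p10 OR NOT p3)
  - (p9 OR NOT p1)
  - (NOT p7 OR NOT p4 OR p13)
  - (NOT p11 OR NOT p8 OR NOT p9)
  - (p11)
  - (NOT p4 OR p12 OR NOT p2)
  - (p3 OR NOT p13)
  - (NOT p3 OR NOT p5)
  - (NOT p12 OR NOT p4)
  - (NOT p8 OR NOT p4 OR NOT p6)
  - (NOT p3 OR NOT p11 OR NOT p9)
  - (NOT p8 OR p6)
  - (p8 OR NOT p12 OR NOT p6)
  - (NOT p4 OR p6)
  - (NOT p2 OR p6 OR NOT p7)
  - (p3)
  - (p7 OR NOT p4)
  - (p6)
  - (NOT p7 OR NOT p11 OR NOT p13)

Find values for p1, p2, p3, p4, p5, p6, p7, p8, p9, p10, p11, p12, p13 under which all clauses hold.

(p11) is a unit clause, so p11 = True.
Unit propagation: (p3) forces p3 = True.
Unit propagation: (NOT p5) forces p5 = False.
Unit propagation: (NOT p9) forces p9 = False.
(NOT p1) is a unit clause, so p1 = False.
(NOT p10) is a unit clause, so p10 = False.
The clause (p6) is unit: p6 must be True.
p4 occurs only negated in the remaining clauses — set p4 = False.
Try p7 = False.
For the remaining variables, p2 = True, p8 = True, p12 = True, p13 = False works.
Check each clause:
  1. (NOT p3 OR NOT p10 OR NOT p13) — NOT p13 is true.
  2. (NOT p3 OR NOT p10 OR p1) — NOT p10 is true.
  3. (NOT p4 OR NOT p3 OR p8) — p8 is true.
  4. (NOT p10 OR p8 OR NOT p3) — p8 is true.
  5. (p9 OR NOT p1) — NOT p1 is true.
  6. (NOT p7 OR NOT p4 OR p13) — NOT p7 is true.
  7. (NOT p8 OR NOT p9 OR NOT p11) — NOT p9 is true.
  8. (p11) — p11 is true.
  9. (p12 OR NOT p4 OR NOT p2) — p12 is true.
  10. (NOT p13 OR p3) — p3 is true.
  11. (NOT p5 OR NOT p3) — NOT p5 is true.
  12. (NOT p12 OR NOT p4) — NOT p4 is true.
  13. (NOT p4 OR NOT p6 OR NOT p8) — NOT p4 is true.
  14. (NOT p3 OR NOT p11 OR NOT p9) — NOT p9 is true.
  15. (NOT p8 OR p6) — p6 is true.
  16. (NOT p6 OR NOT p12 OR p8) — p8 is true.
  17. (NOT p4 OR p6) — NOT p4 is true.
  18. (p6 OR NOT p7 OR NOT p2) — NOT p7 is true.
  19. (p3) — p3 is true.
  20. (p7 OR NOT p4) — NOT p4 is true.
  21. (p6) — p6 is true.
  22. (NOT p11 OR NOT p7 OR NOT p13) — NOT p7 is true.

p1=0, p2=1, p3=1, p4=0, p5=0, p6=1, p7=0, p8=1, p9=0, p10=0, p11=1, p12=1, p13=0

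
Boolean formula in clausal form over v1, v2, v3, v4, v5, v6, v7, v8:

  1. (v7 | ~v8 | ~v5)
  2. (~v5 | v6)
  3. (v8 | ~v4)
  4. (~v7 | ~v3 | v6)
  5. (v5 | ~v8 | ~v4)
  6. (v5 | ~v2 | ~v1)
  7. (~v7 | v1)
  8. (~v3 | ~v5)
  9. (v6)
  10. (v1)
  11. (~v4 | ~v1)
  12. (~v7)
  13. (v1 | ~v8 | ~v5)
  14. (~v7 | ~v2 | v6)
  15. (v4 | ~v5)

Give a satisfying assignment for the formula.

v1=True, v2=False, v3=True, v4=False, v5=False, v6=True, v7=False, v8=True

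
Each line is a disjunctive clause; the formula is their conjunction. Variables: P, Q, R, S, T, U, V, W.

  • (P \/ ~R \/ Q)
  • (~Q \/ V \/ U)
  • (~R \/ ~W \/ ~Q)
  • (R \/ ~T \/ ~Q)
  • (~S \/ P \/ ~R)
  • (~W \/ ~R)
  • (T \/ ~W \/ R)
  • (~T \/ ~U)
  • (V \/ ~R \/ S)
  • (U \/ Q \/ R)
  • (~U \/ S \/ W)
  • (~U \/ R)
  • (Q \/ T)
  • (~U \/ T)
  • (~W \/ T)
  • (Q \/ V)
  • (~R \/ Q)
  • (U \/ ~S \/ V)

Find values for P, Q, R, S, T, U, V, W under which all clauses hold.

P = T  Q = T  R = T  S = T  T = T  U = F  V = T  W = F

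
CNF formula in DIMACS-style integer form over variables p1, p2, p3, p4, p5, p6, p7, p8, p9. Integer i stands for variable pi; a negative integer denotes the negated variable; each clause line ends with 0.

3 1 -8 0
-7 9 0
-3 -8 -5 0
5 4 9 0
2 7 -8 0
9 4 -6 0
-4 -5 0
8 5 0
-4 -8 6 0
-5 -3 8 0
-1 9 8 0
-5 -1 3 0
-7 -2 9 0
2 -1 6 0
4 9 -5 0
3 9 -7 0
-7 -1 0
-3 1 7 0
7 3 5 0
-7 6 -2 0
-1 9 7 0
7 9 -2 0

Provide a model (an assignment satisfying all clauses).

p1=F, p2=T, p3=T, p4=T, p5=F, p6=T, p7=T, p8=T, p9=T

Check each clause:
  1. {p1, p3, ¬p8} — p3 is true.
  2. {¬p7, p9} — p9 is true.
  3. {¬p8, ¬p5, ¬p3} — ¬p5 is true.
  4. {p4, p9, p5} — p9 is true.
  5. {p7, p2, ¬p8} — p2 is true.
  6. {p9, p4, ¬p6} — p9 is true.
  7. {¬p5, ¬p4} — ¬p5 is true.
  8. {p8, p5} — p8 is true.
  9. {¬p4, p6, ¬p8} — p6 is true.
  10. {p8, ¬p5, ¬p3} — p8 is true.
  11. {p9, p8, ¬p1} — p8 is true.
  12. {p3, ¬p5, ¬p1} — p3 is true.
  13. {¬p7, ¬p2, p9} — p9 is true.
  14. {p2, p6, ¬p1} — p2 is true.
  15. {p4, p9, ¬p5} — p9 is true.
  16. {p3, p9, ¬p7} — p9 is true.
  17. {¬p1, ¬p7} — ¬p1 is true.
  18. {p1, ¬p3, p7} — p7 is true.
  19. {p7, p5, p3} — p3 is true.
  20. {p6, ¬p2, ¬p7} — p6 is true.
  21. {¬p1, p9, p7} — p9 is true.
  22. {p9, ¬p2, p7} — p9 is true.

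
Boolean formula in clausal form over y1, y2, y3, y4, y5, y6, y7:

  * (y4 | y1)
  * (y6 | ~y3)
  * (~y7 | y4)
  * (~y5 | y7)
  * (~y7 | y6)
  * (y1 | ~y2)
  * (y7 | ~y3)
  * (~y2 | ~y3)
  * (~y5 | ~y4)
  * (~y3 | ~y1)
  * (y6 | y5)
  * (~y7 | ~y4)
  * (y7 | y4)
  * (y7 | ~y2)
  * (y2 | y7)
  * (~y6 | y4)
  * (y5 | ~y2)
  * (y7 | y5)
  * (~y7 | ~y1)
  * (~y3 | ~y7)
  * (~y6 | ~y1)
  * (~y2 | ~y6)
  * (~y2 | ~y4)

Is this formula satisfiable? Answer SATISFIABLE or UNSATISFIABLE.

UNSATISFIABLE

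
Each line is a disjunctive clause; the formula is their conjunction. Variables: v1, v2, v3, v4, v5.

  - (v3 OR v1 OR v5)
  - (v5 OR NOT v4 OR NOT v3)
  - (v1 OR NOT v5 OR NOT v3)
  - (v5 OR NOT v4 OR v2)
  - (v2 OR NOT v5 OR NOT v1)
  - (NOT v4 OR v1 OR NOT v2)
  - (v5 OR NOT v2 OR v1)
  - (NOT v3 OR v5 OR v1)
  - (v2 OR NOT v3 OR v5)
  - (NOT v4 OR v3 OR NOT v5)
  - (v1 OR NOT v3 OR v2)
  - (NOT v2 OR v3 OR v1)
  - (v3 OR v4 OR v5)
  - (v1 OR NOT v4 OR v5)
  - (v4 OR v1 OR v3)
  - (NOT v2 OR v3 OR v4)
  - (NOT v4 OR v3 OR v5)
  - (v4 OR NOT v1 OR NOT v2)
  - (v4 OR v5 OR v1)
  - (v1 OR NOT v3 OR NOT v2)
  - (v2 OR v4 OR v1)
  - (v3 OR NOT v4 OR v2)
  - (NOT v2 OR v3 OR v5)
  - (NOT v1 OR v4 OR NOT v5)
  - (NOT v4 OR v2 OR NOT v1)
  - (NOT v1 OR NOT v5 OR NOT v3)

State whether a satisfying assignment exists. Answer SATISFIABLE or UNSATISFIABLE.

UNSATISFIABLE

v1 = True:
  v4 = True:
    v3 = True:
      propagation gives v5=True; contradiction.
    v3 = False:
      propagation gives v5=False; contradiction.
  v4 = False:
    propagation gives v2=False, v5=False, v3=False; an empty clause results — contradiction.
v1 = False:
  v3 = True:
    propagation gives v5=False; an empty clause results — contradiction.
  v3 = False:
    propagation gives v5=True, v4=False; an empty clause results — contradiction.
Every branch closes, so no satisfying assignment exists.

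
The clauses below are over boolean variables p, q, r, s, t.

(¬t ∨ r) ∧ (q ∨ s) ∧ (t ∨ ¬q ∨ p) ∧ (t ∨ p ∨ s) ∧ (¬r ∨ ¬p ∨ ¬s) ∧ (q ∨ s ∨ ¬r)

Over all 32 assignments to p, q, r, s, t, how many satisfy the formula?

10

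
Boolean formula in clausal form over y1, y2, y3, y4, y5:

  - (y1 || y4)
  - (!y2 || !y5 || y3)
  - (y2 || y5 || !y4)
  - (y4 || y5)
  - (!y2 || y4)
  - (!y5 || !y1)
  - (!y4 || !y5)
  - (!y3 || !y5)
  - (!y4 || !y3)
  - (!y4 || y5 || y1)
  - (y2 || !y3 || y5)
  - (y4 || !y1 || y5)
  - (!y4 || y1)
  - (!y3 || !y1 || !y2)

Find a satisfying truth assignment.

Set y1 = True and propagate.
  then y5 is forced to False.
  then y4 is forced to True.
  then y2 is forced to True.
  then y3 is forced to False.

y1=True, y2=True, y3=False, y4=True, y5=False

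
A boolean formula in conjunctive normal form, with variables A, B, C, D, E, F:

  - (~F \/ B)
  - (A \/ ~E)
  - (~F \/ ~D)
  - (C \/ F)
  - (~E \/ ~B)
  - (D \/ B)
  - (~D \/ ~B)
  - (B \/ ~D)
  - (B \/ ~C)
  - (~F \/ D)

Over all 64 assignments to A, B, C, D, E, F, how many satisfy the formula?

Satisfying assignments:
  A=0 B=1 C=1 D=0 E=0 F=0
  A=1 B=1 C=1 D=0 E=0 F=0
Count: 2.

2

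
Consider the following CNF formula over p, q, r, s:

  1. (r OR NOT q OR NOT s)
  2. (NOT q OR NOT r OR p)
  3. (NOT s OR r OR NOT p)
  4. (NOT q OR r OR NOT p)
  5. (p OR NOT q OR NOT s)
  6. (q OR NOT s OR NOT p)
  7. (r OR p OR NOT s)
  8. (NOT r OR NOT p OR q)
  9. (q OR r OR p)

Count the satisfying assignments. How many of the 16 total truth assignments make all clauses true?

6

Satisfying assignments:
  p=F q=F r=T s=F
  p=F q=F r=T s=T
  p=F q=T r=F s=F
  p=T q=F r=F s=F
  p=T q=T r=T s=F
  p=T q=T r=T s=T
That's 6 in total.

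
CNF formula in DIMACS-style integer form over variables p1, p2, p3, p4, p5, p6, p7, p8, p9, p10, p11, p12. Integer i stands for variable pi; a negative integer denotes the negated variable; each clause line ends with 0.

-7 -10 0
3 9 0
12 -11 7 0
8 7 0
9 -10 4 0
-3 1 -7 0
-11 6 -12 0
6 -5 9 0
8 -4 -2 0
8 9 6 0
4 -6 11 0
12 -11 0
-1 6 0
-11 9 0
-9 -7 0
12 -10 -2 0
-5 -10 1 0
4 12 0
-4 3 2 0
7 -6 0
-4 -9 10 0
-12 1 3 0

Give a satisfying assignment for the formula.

Pure literal: p5 appears only negated; assign p5 = False.
p8 occurs only positively in the remaining clauses — set p8 = True.
Try p1 = False.
Branch on p2: take p2 = False.
Set p3 = True and propagate.
  then p7 is forced to False.
  then p6 is forced to False.
The remaining clauses are satisfied by p4 = True, p9 = False, p10 = True, p11 = False, p12 = True.
Every clause has at least one true literal under this assignment.

p1=F, p2=F, p3=T, p4=T, p5=F, p6=F, p7=F, p8=T, p9=F, p10=T, p11=F, p12=T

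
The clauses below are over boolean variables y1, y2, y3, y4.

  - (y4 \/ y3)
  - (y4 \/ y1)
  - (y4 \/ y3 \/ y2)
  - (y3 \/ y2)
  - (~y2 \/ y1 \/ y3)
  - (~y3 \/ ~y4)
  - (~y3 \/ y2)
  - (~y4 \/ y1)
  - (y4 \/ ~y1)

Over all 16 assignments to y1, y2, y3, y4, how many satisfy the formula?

1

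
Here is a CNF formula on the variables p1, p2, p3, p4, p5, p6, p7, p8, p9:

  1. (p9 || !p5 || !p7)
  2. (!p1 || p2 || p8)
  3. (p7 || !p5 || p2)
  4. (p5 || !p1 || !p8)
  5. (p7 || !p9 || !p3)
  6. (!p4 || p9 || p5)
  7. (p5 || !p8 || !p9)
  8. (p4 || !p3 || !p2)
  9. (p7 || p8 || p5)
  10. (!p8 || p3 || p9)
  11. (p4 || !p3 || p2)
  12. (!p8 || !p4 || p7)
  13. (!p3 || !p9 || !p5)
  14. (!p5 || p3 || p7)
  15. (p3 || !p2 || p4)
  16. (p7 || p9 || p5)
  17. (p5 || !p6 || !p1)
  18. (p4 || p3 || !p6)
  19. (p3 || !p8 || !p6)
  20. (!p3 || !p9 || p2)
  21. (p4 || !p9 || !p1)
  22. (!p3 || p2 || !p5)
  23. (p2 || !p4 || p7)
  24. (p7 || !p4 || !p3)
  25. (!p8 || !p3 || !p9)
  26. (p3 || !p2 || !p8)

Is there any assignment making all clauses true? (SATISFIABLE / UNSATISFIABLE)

SATISFIABLE

p1 occurs only negated in the remaining clauses — set p1 = False.
Pure literal: p6 appears only negated; assign p6 = False.
Try p2 = False.
Branch on p3: take p3 = False.
Set p4 = False and propagate.
The remaining clauses are satisfied by p5 = True, p7 = True, p8 = False, p9 = True.
So p1 = F, p2 = F, p3 = F, p4 = F, p5 = T, p6 = F, p7 = T, p8 = F, p9 = T is a satisfying assignment.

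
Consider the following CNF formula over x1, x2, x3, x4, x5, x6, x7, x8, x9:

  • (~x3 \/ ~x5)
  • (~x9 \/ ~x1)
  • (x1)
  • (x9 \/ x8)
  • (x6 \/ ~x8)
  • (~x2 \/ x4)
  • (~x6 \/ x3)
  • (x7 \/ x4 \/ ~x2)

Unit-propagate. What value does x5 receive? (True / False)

False

(x1) stands alone — x1 = True.
From (~x9 \/ ~x1) and x1 = True: x9 = False.
(x9 \/ x8) with x9 = False leaves only x8, so x8 = True.
From (x6 \/ ~x8) and x8 = True: x6 = True.
(x3 \/ ~x6): since x6 = True, the clause reduces to (x3). x3 = True.
From (~x3 \/ ~x5) and x3 = True: x5 = False.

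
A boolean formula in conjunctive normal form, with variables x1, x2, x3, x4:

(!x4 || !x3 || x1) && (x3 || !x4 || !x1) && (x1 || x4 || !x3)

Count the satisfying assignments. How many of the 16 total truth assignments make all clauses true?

Split on x1, then x3.
  x1=T, x3=T: remaining (x2,x4) ∈ {(F,F); (F,T); (T,F); (T,T)} — 4.
  x1=T, x3=F: remaining (x2,x4) ∈ {(F,F); (T,F)} — 2.
  x1=F, x3=T: a clause becomes empty — 0.
  x1=F, x3=F: remaining (x2,x4) ∈ {(F,F); (F,T); (T,F); (T,T)} — 4.
Total: 4 + 2 + 0 + 4 = 10.

10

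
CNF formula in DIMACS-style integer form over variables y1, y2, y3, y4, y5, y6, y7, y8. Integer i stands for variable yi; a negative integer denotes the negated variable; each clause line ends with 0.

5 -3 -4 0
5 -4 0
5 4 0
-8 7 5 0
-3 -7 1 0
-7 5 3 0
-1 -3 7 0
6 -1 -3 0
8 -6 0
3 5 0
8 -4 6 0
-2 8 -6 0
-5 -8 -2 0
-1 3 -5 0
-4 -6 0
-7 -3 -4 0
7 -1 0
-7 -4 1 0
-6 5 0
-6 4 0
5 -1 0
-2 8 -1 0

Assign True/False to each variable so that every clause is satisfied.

y1 = False  y2 = False  y3 = True  y4 = True  y5 = True  y6 = False  y7 = False  y8 = True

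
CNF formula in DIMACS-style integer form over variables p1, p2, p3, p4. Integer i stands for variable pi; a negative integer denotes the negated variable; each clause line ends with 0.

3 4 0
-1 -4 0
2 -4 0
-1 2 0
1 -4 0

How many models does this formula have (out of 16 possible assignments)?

3

Satisfying assignments:
  p1=F p2=F p3=T p4=F
  p1=F p2=T p3=T p4=F
  p1=T p2=T p3=T p4=F
Count: 3.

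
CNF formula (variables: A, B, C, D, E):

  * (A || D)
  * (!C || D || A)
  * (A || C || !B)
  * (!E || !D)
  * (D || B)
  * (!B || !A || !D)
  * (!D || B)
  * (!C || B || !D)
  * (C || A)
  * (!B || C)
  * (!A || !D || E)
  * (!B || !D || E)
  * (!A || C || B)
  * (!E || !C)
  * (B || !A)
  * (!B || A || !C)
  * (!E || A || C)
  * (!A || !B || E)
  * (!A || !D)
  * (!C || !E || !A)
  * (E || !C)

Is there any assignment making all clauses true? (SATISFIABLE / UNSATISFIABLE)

A = True:
  propagation gives B=True, D=False, C=True, E=False; an empty clause results — contradiction.
A = False:
  propagation gives D=True, E=False, B=True; an empty clause results — contradiction.
Every branch closes, so no satisfying assignment exists.

UNSATISFIABLE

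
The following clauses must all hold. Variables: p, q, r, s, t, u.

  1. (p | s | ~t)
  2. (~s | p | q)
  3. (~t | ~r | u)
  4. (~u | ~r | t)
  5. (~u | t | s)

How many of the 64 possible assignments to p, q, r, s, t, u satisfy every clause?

Case analysis on t and s:
  t=T, s=T: 9 of the 16 assignments to (p,q,r,u) work.
  t=T, s=F: q free; 3 ways for (p,r,u) × 2^1 = 6.
  t=F, s=T: 9 of the 16 assignments to (p,q,r,u) work.
  t=F, s=F: forces u=F; p, q, r free → 2^3 = 8.
Total: 9 + 6 + 9 + 8 = 32.

32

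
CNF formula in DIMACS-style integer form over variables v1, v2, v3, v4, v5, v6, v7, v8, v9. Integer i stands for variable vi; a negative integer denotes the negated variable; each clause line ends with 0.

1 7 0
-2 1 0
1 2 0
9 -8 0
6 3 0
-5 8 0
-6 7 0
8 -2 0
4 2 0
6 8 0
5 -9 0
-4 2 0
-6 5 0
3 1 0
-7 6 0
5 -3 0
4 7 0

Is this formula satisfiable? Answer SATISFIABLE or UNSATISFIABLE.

SATISFIABLE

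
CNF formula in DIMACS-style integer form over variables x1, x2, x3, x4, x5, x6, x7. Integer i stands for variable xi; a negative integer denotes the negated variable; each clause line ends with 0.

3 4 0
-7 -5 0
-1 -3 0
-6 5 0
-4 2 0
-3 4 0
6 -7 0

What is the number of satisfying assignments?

Case analysis on x3 and x4:
  x3=T, x4=T: remaining (x1,x2,x5,x6,x7) ∈ {(F,T,F,F,F); (F,T,T,F,F); (F,T,T,T,F)} — 3.
  x3=T, x4=F: a clause becomes empty — 0.
  x3=F, x4=T: x1 free; 3 ways for (x2,x5,x6,x7) × 2^1 = 6.
  x3=F, x4=F: a clause becomes empty — 0.
Total: 3 + 0 + 6 + 0 = 9.

9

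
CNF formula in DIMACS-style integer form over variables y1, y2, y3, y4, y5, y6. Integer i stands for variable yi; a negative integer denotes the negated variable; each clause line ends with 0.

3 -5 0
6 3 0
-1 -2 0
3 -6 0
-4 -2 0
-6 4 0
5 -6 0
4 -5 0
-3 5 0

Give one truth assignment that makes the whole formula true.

y1=1, y2=0, y3=1, y4=1, y5=1, y6=0

Pure literal: y2 appears only negated; assign y2 = False.
Set y3 = True and propagate.
  then y5 is forced to True.
  then y4 is forced to True.
y1, y6 are now unconstrained; take y1 = True, y6 = False.
Every clause has at least one true literal under this assignment.
Check each clause:
  1. (y3 \/ ~y5) — y3 is true.
  2. (y6 \/ y3) — y3 is true.
  3. (~y1 \/ ~y2) — ~y2 is true.
  4. (y3 \/ ~y6) — ~y6 is true.
  5. (~y2 \/ ~y4) — ~y2 is true.
  6. (y4 \/ ~y6) — ~y6 is true.
  7. (~y6 \/ y5) — ~y6 is true.
  8. (~y5 \/ y4) — y4 is true.
  9. (~y3 \/ y5) — y5 is true.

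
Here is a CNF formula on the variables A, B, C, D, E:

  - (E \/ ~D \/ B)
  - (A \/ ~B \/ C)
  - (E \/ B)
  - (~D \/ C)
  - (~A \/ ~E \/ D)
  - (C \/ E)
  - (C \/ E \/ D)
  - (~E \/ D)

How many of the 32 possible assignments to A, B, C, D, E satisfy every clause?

8

Split on E, then D.
  E=T, D=T: remaining (A,B,C) ∈ {(F,F,T); (F,T,T); (T,F,T); (T,T,T)} — 4.
  E=T, D=F: a clause becomes empty — 0.
  E=F, D=T: remaining (A,B,C) ∈ {(F,T,T); (T,T,T)} — 2.
  E=F, D=F: remaining (A,B,C) ∈ {(F,T,T); (T,T,T)} — 2.
Total: 4 + 0 + 2 + 2 = 8.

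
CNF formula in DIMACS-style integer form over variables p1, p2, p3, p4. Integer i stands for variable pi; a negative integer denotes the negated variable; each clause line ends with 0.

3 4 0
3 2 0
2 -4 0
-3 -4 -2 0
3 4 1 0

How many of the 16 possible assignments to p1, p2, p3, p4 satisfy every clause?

The models are:
  p1=0 p2=0 p3=1 p4=0
  p1=0 p2=1 p3=0 p4=1
  p1=0 p2=1 p3=1 p4=0
  p1=1 p2=0 p3=1 p4=0
  p1=1 p2=1 p3=0 p4=1
  p1=1 p2=1 p3=1 p4=0
Count: 6.

6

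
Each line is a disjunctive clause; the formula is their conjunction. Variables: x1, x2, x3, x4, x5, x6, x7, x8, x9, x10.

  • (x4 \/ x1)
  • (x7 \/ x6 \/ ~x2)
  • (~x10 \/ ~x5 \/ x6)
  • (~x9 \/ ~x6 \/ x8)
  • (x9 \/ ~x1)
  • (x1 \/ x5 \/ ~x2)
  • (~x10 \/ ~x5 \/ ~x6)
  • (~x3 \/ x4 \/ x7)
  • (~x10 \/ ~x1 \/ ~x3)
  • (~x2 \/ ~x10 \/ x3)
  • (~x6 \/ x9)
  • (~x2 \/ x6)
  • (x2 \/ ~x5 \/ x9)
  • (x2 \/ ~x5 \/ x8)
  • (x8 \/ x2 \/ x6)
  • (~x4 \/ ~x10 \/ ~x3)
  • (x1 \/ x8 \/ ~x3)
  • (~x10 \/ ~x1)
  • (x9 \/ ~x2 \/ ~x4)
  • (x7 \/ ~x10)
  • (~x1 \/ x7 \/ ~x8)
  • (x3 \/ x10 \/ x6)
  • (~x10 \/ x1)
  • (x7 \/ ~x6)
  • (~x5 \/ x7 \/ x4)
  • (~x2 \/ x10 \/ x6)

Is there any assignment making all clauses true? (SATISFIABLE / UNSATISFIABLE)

x7 occurs only positively in the remaining clauses — set x7 = True.
Set x1 = False and propagate.
  then x4 is forced to True.
  then x10 is forced to False.
The remaining clauses are satisfied by x2 = False, x3 = False, x5 = True, x6 = True, x8 = True, x9 = True.
So x1=False  x2=False  x3=False  x4=True  x5=True  x6=True  x7=True  x8=True  x9=True  x10=False is a satisfying assignment.

SATISFIABLE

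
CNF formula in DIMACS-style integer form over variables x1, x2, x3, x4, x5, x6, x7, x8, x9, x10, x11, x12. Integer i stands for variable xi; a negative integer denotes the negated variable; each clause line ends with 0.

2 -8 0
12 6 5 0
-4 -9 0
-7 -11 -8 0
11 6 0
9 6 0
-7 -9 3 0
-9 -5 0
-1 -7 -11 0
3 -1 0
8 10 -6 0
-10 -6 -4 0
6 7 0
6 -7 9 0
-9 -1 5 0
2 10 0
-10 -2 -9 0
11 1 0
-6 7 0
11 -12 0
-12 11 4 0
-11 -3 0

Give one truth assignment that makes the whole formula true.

Branch on x1: take x1 = True.
  then x3 is forced to True.
  then x11 is forced to False.
  then x6 is forced to True.
  then x7 is forced to True.
  then x12 is forced to False.
Branch on x2: take x2 = True.
For the remaining variables, x4 = False, x5 = False, x8 = True, x9 = False, x10 = False works.
Check each clause:
  1. (~x8 | x2) — x2 is true.
  2. (x6 | x5 | x12) — x6 is true.
  3. (~x9 | ~x4) — ~x4 is true.
  4. (~x7 | ~x8 | ~x11) — ~x11 is true.
  5. (x11 | x6) — x6 is true.
  6. (x9 | x6) — x6 is true.
  7. (x3 | ~x9 | ~x7) — x3 is true.
  8. (~x9 | ~x5) — ~x5 is true.
  9. (~x1 | ~x7 | ~x11) — ~x11 is true.
  10. (x3 | ~x1) — x3 is true.
  11. (x8 | ~x6 | x10) — x8 is true.
  12. (~x10 | ~x4 | ~x6) — ~x4 is true.
  13. (x7 | x6) — x6 is true.
  14. (~x7 | x9 | x6) — x6 is true.
  15. (~x1 | x5 | ~x9) — ~x9 is true.
  16. (x2 | x10) — x2 is true.
  17. (~x9 | ~x10 | ~x2) — ~x10 is true.
  18. (x11 | x1) — x1 is true.
  19. (~x6 | x7) — x7 is true.
  20. (x11 | ~x12) — ~x12 is true.
  21. (x4 | ~x12 | x11) — ~x12 is true.
  22. (~x3 | ~x11) — ~x11 is true.

x1=True, x2=True, x3=True, x4=False, x5=False, x6=True, x7=True, x8=True, x9=False, x10=False, x11=False, x12=False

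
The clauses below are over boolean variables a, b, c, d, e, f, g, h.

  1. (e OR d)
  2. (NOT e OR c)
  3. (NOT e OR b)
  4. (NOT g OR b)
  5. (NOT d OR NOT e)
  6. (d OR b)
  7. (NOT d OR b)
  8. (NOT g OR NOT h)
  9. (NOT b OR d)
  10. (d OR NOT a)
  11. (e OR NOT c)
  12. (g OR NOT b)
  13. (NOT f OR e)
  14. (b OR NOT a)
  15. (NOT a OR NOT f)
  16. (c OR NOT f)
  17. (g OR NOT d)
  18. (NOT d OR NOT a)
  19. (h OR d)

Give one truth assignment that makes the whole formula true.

Pure literal: a appears only negated; assign a = False.
f occurs only negated in the remaining clauses — set f = False.
Set b = True and propagate.
  then d is forced to True.
  then e is forced to False.
  then c is forced to False.
  then g is forced to True.
  then h is forced to False.
Every clause has at least one true literal under this assignment.

a=False  b=True  c=False  d=True  e=False  f=False  g=True  h=False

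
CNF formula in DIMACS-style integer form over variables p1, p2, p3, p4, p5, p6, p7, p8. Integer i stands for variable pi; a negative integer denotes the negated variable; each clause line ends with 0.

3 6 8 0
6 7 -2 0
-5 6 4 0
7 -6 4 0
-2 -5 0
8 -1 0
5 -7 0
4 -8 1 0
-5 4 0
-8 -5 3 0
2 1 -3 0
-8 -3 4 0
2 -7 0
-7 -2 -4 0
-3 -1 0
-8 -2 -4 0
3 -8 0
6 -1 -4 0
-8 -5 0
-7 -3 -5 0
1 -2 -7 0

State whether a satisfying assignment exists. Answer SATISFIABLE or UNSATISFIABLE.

SATISFIABLE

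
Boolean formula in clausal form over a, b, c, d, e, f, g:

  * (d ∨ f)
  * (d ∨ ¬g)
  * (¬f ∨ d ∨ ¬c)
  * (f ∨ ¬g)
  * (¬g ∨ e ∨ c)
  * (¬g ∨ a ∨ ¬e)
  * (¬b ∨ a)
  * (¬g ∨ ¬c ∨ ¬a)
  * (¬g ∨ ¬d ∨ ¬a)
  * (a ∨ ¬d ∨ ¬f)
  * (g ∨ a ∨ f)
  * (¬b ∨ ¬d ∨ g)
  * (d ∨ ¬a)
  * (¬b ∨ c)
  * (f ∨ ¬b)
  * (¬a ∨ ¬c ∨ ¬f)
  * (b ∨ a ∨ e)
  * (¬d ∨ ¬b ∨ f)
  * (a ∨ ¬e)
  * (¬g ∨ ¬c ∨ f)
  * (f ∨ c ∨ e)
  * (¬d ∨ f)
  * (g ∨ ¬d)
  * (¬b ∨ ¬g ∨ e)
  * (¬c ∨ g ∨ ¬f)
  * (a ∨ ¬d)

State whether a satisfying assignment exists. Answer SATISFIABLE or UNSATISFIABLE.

UNSATISFIABLE

f = True:
  a = True:
    propagation gives d=True, g=False; an empty clause results — contradiction.
  a = False:
    propagation gives b=False, d=False, g=False, c=False; an empty clause results — contradiction.
f = False:
  propagation gives d=True; an empty clause results — contradiction.
Every branch closes, so no satisfying assignment exists.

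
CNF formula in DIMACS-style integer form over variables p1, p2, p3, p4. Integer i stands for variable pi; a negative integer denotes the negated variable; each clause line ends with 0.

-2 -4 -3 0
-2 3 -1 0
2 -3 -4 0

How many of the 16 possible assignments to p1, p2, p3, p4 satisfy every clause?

10

Case analysis on p2 and p3:
  p2=1, p3=1: remaining (p1,p4) ∈ {(0,0); (1,0)} — 2.
  p2=1, p3=0: remaining (p1,p4) ∈ {(0,0); (0,1)} — 2.
  p2=0, p3=1: remaining (p1,p4) ∈ {(0,0); (1,0)} — 2.
  p2=0, p3=0: remaining (p1,p4) ∈ {(0,0); (0,1); (1,0); (1,1)} — 4.
Total: 2 + 2 + 2 + 4 = 10.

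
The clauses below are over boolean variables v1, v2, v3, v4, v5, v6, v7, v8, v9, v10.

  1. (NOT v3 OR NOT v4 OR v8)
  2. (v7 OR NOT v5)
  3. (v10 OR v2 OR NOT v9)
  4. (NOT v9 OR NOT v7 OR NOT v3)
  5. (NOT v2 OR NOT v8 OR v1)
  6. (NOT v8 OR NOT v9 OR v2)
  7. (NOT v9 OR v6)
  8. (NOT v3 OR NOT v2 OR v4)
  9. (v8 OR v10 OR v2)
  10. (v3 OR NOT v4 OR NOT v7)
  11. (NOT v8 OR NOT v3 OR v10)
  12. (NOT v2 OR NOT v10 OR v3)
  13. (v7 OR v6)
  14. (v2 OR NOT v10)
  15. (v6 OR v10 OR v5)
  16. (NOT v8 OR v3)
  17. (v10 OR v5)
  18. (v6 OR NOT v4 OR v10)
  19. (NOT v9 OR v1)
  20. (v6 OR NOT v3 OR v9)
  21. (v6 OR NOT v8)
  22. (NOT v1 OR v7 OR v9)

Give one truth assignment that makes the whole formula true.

v1=0, v2=1, v3=0, v4=0, v5=1, v6=0, v7=1, v8=0, v9=0, v10=0

Check each clause:
  1. (NOT v3 OR NOT v4 OR v8) — NOT v4 is true.
  2. (NOT v5 OR v7) — v7 is true.
  3. (v10 OR NOT v9 OR v2) — v2 is true.
  4. (NOT v9 OR NOT v3 OR NOT v7) — NOT v3 is true.
  5. (NOT v8 OR NOT v2 OR v1) — NOT v8 is true.
  6. (v2 OR NOT v9 OR NOT v8) — NOT v8 is true.
  7. (v6 OR NOT v9) — NOT v9 is true.
  8. (NOT v2 OR v4 OR NOT v3) — NOT v3 is true.
  9. (v10 OR v8 OR v2) — v2 is true.
  10. (NOT v7 OR v3 OR NOT v4) — NOT v4 is true.
  11. (NOT v3 OR v10 OR NOT v8) — NOT v8 is true.
  12. (v3 OR NOT v2 OR NOT v10) — NOT v10 is true.
  13. (v7 OR v6) — v7 is true.
  14. (NOT v10 OR v2) — v2 is true.
  15. (v10 OR v6 OR v5) — v5 is true.
  16. (NOT v8 OR v3) — NOT v8 is true.
  17. (v5 OR v10) — v5 is true.
  18. (v10 OR v6 OR NOT v4) — NOT v4 is true.
  19. (NOT v9 OR v1) — NOT v9 is true.
  20. (v9 OR v6 OR NOT v3) — NOT v3 is true.
  21. (v6 OR NOT v8) — NOT v8 is true.
  22. (v9 OR NOT v1 OR v7) — NOT v1 is true.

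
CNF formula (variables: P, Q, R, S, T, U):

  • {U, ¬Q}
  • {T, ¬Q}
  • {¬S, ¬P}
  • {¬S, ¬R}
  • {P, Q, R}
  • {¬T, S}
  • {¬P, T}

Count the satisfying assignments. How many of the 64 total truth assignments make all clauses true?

3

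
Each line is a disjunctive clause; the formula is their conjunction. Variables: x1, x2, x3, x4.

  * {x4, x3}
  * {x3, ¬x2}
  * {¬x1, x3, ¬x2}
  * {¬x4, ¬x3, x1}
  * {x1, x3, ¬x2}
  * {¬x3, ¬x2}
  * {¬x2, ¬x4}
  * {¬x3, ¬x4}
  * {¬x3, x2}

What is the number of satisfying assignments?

2

The models are:
  x1=F x2=F x3=F x4=T
  x1=T x2=F x3=F x4=T
That's 2 in total.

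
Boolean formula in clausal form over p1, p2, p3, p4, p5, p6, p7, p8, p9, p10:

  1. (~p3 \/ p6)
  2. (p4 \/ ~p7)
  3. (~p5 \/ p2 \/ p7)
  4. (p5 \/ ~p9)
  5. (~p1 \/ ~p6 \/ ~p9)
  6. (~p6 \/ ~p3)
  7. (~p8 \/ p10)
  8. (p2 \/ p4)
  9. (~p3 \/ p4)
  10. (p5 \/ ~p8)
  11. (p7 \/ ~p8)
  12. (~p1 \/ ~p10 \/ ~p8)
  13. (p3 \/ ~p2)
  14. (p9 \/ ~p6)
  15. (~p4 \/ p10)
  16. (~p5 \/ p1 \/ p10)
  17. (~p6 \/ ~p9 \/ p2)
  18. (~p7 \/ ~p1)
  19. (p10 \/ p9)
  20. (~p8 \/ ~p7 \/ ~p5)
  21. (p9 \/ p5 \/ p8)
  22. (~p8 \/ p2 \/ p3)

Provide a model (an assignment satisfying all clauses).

Try p1 = False.
The remaining clauses are satisfied by p2 = False, p3 = False, p4 = True, p5 = True, p6 = False, p7 = True, p8 = False, p9 = False, p10 = True.

p1=0, p2=0, p3=0, p4=1, p5=1, p6=0, p7=1, p8=0, p9=0, p10=1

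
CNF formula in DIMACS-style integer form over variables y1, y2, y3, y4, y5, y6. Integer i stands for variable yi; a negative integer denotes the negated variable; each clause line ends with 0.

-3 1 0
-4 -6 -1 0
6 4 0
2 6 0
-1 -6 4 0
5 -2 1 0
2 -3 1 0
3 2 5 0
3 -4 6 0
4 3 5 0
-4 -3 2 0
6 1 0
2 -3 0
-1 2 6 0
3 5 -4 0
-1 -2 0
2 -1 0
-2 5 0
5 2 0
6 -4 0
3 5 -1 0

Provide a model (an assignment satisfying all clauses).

Pure literal: y5 appears only positively; assign y5 = True.
Set y1 = False and propagate.
  then y3 is forced to False.
  then y6 is forced to True.
y2, y4 are now unconstrained; take y2 = True, y4 = True.

y1 = F, y2 = T, y3 = F, y4 = T, y5 = T, y6 = T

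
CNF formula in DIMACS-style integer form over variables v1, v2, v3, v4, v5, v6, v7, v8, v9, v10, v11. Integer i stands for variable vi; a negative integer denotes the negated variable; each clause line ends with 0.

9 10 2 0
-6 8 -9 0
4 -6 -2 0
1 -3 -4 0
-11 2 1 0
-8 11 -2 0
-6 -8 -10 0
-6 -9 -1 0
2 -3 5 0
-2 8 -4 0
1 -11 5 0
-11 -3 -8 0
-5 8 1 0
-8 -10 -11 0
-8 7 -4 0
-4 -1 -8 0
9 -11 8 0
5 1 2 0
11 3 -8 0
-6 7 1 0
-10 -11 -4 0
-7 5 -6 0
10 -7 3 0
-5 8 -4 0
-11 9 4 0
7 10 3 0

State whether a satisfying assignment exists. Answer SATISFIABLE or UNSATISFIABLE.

v6 occurs only negated in the remaining clauses — set v6 = False.
Try v1 = False.
Try v2 = False.
  then v11 is forced to False.
  then v5 is forced to True.
  then v8 is forced to True.
  then v3 is forced to True.
  then v4 is forced to False.
The remaining clauses are satisfied by v7 = False, v9 = True, v10 = True.
Every clause has at least one true literal under this assignment.
So v1=F  v2=F  v3=T  v4=F  v5=T  v6=F  v7=F  v8=T  v9=T  v10=T  v11=F is a satisfying assignment.

SATISFIABLE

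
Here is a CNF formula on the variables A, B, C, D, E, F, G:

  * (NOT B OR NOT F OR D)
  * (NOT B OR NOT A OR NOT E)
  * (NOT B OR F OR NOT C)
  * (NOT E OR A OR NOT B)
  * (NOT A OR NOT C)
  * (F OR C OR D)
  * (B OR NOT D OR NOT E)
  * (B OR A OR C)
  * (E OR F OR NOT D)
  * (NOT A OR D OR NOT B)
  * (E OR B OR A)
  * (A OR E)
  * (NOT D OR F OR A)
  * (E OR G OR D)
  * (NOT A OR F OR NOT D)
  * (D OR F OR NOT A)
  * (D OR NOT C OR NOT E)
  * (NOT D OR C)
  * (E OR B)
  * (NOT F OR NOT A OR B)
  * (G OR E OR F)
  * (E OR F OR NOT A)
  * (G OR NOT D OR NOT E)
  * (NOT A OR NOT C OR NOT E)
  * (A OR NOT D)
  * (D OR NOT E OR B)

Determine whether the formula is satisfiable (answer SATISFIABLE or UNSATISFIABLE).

UNSATISFIABLE

A = True:
  propagation gives C=False, D=False, F=True, B=False; an empty clause results — contradiction.
A = False:
  propagation gives E=True, B=False, D=False; an empty clause results — contradiction.
Every branch closes, so no satisfying assignment exists.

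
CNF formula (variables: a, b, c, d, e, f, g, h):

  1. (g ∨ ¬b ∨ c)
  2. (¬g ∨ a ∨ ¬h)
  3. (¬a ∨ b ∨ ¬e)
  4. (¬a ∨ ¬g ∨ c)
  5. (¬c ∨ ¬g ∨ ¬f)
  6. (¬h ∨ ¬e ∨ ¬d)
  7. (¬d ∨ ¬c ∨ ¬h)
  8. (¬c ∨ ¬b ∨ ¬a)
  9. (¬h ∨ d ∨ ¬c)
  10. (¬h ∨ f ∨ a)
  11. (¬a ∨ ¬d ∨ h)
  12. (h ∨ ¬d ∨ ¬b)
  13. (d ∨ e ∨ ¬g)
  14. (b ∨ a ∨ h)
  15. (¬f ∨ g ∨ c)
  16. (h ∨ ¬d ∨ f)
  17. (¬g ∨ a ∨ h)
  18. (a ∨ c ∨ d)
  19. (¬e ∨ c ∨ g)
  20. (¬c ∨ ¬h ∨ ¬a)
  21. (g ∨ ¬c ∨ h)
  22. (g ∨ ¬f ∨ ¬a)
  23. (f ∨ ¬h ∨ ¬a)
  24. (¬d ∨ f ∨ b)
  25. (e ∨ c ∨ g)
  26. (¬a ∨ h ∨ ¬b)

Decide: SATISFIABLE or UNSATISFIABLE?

h = True:
  c = True:
    propagation gives d=False; an empty clause results — contradiction.
  c = False:
    g = True:
      propagation gives a=True; contradiction.
    g = False:
      propagation gives b=False, f=False, a=True; contradiction.
h = False:
  g = True:
    propagation gives a=True, c=True, f=False, b=False; an empty clause results — contradiction.
  g = False:
    propagation gives c=False, b=False, a=True, e=False; an empty clause results — contradiction.
Every branch closes, so no satisfying assignment exists.

UNSATISFIABLE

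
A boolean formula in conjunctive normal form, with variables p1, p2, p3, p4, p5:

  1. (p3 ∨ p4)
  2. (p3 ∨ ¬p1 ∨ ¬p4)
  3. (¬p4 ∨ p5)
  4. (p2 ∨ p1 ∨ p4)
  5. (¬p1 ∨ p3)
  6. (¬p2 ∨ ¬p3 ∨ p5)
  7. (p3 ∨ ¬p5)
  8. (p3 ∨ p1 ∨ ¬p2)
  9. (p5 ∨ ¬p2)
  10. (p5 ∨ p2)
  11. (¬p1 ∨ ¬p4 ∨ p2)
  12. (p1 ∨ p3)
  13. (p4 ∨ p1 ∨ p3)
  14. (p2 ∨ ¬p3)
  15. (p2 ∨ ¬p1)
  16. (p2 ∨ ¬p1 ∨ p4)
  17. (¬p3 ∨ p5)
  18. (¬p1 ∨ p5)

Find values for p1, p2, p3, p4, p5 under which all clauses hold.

p1=1, p2=1, p3=1, p4=1, p5=1

Check each clause:
  1. (p4 ∨ p3) — p3 is true.
  2. (¬p1 ∨ p3 ∨ ¬p4) — p3 is true.
  3. (p5 ∨ ¬p4) — p5 is true.
  4. (p1 ∨ p2 ∨ p4) — p1 is true.
  5. (p3 ∨ ¬p1) — p3 is true.
  6. (¬p3 ∨ p5 ∨ ¬p2) — p5 is true.
  7. (p3 ∨ ¬p5) — p3 is true.
  8. (¬p2 ∨ p3 ∨ p1) — p1 is true.
  9. (p5 ∨ ¬p2) — p5 is true.
  10. (p2 ∨ p5) — p2 is true.
  11. (¬p4 ∨ ¬p1 ∨ p2) — p2 is true.
  12. (p3 ∨ p1) — p1 is true.
  13. (p3 ∨ p1 ∨ p4) — p1 is true.
  14. (¬p3 ∨ p2) — p2 is true.
  15. (p2 ∨ ¬p1) — p2 is true.
  16. (p4 ∨ ¬p1 ∨ p2) — p2 is true.
  17. (¬p3 ∨ p5) — p5 is true.
  18. (¬p1 ∨ p5) — p5 is true.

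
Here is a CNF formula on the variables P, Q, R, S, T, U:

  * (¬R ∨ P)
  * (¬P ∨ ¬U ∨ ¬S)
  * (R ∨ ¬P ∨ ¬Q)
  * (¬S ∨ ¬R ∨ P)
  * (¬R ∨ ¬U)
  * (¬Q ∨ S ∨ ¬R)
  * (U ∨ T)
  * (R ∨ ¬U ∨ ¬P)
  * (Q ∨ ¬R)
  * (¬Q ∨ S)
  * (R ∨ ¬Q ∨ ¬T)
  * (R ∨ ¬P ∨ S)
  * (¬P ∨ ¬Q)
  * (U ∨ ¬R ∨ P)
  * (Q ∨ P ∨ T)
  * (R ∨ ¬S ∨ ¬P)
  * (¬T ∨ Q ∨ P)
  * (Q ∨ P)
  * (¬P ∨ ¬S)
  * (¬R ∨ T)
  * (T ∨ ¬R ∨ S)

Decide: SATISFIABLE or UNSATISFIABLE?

SATISFIABLE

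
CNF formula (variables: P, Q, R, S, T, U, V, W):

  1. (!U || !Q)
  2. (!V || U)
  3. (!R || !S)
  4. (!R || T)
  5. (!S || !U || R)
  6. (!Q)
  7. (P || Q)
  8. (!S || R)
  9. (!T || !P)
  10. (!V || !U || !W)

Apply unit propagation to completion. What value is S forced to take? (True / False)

False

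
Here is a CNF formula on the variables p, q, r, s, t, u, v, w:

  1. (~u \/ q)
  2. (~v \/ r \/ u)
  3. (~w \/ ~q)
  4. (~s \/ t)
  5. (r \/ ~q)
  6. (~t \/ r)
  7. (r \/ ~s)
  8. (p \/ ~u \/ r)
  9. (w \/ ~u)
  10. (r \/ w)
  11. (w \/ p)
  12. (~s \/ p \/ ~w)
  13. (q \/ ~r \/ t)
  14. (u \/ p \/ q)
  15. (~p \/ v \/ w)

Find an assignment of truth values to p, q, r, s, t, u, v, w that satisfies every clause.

p=T, q=F, r=T, s=T, t=T, u=F, v=T, w=F

Set p = True and propagate.
Try q = False.
  then u is forced to False.
Branch on r: take r = True.
  then t is forced to True.
For the remaining variables, s = True, v = True, w = False works.
Check each clause:
  1. (~u \/ q) — ~u is true.
  2. (~v \/ r \/ u) — r is true.
  3. (~q \/ ~w) — ~w is true.
  4. (t \/ ~s) — t is true.
  5. (~q \/ r) — r is true.
  6. (~t \/ r) — r is true.
  7. (r \/ ~s) — r is true.
  8. (~u \/ p \/ r) — p is true.
  9. (~u \/ w) — ~u is true.
  10. (r \/ w) — r is true.
  11. (w \/ p) — p is true.
  12. (p \/ ~w \/ ~s) — ~w is true.
  13. (q \/ ~r \/ t) — t is true.
  14. (p \/ q \/ u) — p is true.
  15. (v \/ w \/ ~p) — v is true.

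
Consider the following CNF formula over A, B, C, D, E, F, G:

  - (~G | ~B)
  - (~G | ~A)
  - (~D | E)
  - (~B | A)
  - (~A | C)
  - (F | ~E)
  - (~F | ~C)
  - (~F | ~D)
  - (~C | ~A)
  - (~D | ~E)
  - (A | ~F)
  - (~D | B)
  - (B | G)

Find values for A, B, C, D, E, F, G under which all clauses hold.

A=0, B=0, C=1, D=0, E=0, F=0, G=1

Pure literal: D appears only negated; assign D = False.
Branch on A: take A = False.
  then B is forced to False.
  then F is forced to False.
  then E is forced to False.
  then G is forced to True.
C is now unconstrained; take C = True.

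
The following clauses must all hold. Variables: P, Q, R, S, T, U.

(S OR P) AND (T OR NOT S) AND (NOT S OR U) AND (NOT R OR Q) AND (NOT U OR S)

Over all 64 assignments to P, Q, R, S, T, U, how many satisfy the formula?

Case analysis on S and U:
  S=T, U=T: P free; 3 ways for (Q,R,T) × 2^1 = 6.
  S=T, U=F: a clause becomes empty — 0.
  S=F, U=T: a clause becomes empty — 0.
  S=F, U=F: T free; 3 ways for (P,Q,R) × 2^1 = 6.
Total: 6 + 0 + 0 + 6 = 12.

12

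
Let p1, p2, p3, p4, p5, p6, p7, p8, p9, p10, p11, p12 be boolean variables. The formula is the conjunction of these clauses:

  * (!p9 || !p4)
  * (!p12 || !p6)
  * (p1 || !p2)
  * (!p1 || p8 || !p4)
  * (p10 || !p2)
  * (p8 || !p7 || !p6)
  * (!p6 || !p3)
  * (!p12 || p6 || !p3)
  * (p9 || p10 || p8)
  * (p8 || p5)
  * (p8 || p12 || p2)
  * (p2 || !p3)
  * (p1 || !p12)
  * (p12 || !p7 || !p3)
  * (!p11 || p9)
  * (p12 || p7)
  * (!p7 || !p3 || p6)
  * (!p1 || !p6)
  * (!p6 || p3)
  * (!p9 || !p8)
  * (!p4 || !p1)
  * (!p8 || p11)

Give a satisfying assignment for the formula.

p1=True, p2=True, p3=False, p4=False, p5=True, p6=False, p7=True, p8=False, p9=False, p10=True, p11=False, p12=False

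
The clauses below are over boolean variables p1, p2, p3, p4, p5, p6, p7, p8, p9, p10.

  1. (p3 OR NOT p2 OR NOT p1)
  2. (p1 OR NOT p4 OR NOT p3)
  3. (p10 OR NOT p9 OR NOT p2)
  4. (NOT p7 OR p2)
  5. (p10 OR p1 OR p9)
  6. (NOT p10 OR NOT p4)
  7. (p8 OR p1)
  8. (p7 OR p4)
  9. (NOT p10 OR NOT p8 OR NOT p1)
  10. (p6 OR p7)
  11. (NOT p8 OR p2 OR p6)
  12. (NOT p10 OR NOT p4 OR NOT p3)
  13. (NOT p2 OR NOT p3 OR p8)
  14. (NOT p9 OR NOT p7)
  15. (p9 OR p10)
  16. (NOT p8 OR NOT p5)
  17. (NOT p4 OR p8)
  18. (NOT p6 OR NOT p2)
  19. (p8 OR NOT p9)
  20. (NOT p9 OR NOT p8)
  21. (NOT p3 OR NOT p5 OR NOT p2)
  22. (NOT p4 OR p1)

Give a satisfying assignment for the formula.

p1 = False, p2 = True, p3 = False, p4 = False, p5 = False, p6 = False, p7 = True, p8 = True, p9 = False, p10 = True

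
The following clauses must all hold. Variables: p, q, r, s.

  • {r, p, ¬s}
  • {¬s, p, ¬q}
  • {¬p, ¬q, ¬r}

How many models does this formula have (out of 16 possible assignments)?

11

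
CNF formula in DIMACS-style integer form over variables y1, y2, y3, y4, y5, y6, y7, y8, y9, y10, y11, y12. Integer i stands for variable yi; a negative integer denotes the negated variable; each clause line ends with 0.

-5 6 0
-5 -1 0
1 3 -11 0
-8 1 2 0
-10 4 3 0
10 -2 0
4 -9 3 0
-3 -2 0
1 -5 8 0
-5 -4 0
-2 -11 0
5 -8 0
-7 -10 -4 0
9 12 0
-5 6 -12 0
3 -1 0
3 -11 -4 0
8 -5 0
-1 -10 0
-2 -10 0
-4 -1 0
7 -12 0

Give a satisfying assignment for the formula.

y1=F, y2=F, y3=T, y4=F, y5=F, y6=F, y7=T, y8=F, y9=F, y10=T, y11=T, y12=T

Try y1 = False.
Branch on y2: take y2 = False.
  then y8 is forced to False.
  then y5 is forced to False.
Set y3 = True and propagate.
For the remaining variables, y4 = False, y6 = False, y7 = True, y9 = False, y10 = True, y11 = True, y12 = True works.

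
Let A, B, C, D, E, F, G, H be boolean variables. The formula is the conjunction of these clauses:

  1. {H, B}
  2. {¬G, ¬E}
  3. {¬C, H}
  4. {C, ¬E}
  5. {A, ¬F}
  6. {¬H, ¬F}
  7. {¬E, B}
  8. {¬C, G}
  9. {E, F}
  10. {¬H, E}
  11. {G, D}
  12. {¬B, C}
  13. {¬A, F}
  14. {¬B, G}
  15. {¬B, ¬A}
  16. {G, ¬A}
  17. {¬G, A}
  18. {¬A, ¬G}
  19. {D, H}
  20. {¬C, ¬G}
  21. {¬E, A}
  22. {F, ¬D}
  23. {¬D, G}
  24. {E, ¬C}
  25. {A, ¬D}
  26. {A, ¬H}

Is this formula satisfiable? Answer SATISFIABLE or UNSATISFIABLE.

UNSATISFIABLE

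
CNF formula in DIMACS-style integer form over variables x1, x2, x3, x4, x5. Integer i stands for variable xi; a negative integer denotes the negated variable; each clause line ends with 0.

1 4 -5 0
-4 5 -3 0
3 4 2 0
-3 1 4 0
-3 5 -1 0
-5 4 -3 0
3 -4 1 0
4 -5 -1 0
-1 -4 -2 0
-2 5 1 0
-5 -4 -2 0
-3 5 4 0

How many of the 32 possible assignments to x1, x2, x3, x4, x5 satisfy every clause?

Satisfying assignments:
  x1=0 x2=0 x3=1 x4=1 x5=1
  x1=1 x2=0 x3=0 x4=1 x5=0
  x1=1 x2=0 x3=0 x4=1 x5=1
  x1=1 x2=0 x3=1 x4=1 x5=1
  x1=1 x2=1 x3=0 x4=0 x5=0
That's 5 in total.

5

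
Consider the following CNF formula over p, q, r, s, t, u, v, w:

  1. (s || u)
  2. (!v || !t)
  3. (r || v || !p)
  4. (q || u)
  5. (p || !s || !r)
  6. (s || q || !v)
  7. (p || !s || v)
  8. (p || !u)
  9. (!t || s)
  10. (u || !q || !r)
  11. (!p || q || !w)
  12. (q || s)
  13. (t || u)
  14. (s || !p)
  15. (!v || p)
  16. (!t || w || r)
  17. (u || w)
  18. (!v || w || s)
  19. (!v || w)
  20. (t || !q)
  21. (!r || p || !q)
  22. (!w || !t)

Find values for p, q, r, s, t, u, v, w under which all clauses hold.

Set p = True and propagate.
  then s is forced to True.
The remaining clauses are satisfied by q = False, r = True, t = True, u = True, v = False, w = False.
Check each clause:
  1. (u || s) — s is true.
  2. (!v || !t) — !v is true.
  3. (!p || r || v) — r is true.
  4. (u || q) — u is true.
  5. (!r || p || !s) — p is true.
  6. (!v || s || q) — !v is true.
  7. (p || v || !s) — p is true.
  8. (p || !u) — p is true.
  9. (s || !t) — s is true.
  10. (!r || !q || u) — !q is true.
  11. (!p || !w || q) — !w is true.
  12. (q || s) — s is true.
  13. (t || u) — t is true.
  14. (!p || s) — s is true.
  15. (!v || p) — !v is true.
  16. (r || w || !t) — r is true.
  17. (u || w) — u is true.
  18. (s || !v || w) — !v is true.
  19. (!v || w) — !v is true.
  20. (t || !q) — t is true.
  21. (!q || p || !r) — p is true.
  22. (!w || !t) — !w is true.

p = True, q = False, r = True, s = True, t = True, u = True, v = False, w = False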